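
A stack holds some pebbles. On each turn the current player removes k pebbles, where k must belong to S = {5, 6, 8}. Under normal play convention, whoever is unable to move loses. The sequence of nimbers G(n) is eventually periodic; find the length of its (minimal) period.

13

n :  0  1  2  3  4  5  6  7  8  9 10 11 12 13 14 15 16 17 18 19 20 21 22 23 24 25 26 27
G :  0  0  0  0  0  1  1  1  1  1  2  2  2  0  0  0  0  0  1  1  1  1  1  2  2  2  0  0
G(n+13) = G(n) holds for n = 0,…,7 (a full window of length max(S) = 8), so the sequence is purely periodic with period 13.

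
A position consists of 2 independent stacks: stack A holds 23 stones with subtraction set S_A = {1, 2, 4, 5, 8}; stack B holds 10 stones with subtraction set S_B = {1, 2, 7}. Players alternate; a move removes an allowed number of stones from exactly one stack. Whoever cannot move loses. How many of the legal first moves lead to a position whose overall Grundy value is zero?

3

Stack A, S = {1, 2, 4, 5, 8}:
n :  0  1  2  3  4  5  6  7  8  9 10 11 12 13 14 15 16 17 18 19 20 21 22 23
G :  0  1  2  0  1  2  0  1  2  0  1  2  0  1  2  0  1  2  0  1  2  0  1  2
G_A(23) = 2.
Stack B, S = {1, 2, 7}:
n :  0  1  2  3  4  5  6  7  8  9 10
G :  0  1  2  0  1  2  0  1  2  0  1
G_B(10) = 1.
Combined Grundy value = 2 ⊕ 1 = 3.
A winning move leaves total XOR = 0, i.e. changes one component's Grundy value g to g ⊕ X where X is the current total.
Stack A: need g' = 2⊕3 = 1. Options: 23−1→G=1, 23−2→G=0, 23−4→G=1, 23−5→G=0, 23−8→G=0. Hits: 2.
Stack B: need g' = 1⊕3 = 2. Options: 10−1→G=0, 10−2→G=2, 10−7→G=0. Hits: 1.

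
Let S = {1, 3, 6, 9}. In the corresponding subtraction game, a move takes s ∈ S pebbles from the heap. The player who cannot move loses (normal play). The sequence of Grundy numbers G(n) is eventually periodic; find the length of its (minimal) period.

G(0) = 0
G(1) = mex{0} = 1
G(2) = mex{1} = 0
G(3) = mex{0,0} = 1
G(4) = mex{1,1} = 0
G(5) = mex{0,0} = 1
G(6) = mex{1,1,0} = 2
G(7) = mex{2,0,1} = 3
G(8) = mex{3,1,0} = 2
G(9) = mex{2,2,1,0} = 3
G(10) = mex{3,3,0,1} = 2
G(11) = mex{2,2,1,0} = 3
G(12) = mex{3,3,2,1} = 0
G(13) = mex{0,2,3,0} = 1
G(14) = mex{1,3,2,1} = 0
G(15) = mex{0,0,3,2} = 1
G(16) = mex{1,1,2,3} = 0
G(17) = mex{0,0,3,2} = 1
G(18) = mex{1,1,0,3} = 2
G(19) = mex{2,0,1,2} = 3
G(20) = mex{3,1,0,3} = 2
G(21) = mex{2,2,1,0} = 3
G(22) = mex{3,3,0,1} = 2
G(23) = mex{2,2,1,0} = 3
G(24) = mex{3,3,2,1} = 0
G(25) = mex{0,2,3,0} = 1
G(n+12) = G(n) holds for n = 0,…,8 (a full window of length max(S) = 9), so the sequence is purely periodic with period 12.

12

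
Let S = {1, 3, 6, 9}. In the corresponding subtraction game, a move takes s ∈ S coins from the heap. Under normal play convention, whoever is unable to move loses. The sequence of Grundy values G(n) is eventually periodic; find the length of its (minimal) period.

12

n :  0  1  2  3  4  5  6  7  8  9 10 11 12 13 14 15 16 17 18 19 20 21 22 23 24 25
G :  0  1  0  1  0  1  2  3  2  3  2  3  0  1  0  1  0  1  2  3  2  3  2  3  0  1
G(n+12) = G(n) holds for n = 0,…,8 (a full window of length max(S) = 9), so the sequence is purely periodic with period 12.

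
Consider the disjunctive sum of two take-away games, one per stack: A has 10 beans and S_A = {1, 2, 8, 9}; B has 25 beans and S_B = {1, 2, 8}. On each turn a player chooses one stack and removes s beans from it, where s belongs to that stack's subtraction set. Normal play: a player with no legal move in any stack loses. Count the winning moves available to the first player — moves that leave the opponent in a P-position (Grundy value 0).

2

Stack A, S = {1, 2, 8, 9}:
G(0) = 0
G(1) = mex{0} = 1
G(2) = mex{1,0} = 2
G(3) = mex{2,1} = 0
G(4) = mex{0,2} = 1
G(5) = mex{1,0} = 2
G(6) = mex{2,1} = 0
G(7) = mex{0,2} = 1
G(8) = mex{1,0,0} = 2
G(9) = mex{2,1,1,0} = 3
G(10) = mex{3,2,2,1} = 0
G_A(10) = 0.
Stack B, S = {1, 2, 8}:
G(0) = 0
G(1) = mex{0} = 1
G(2) = mex{1,0} = 2
G(3) = mex{2,1} = 0
G(4) = mex{0,2} = 1
G(5) = mex{1,0} = 2
G(6) = mex{2,1} = 0
G(7) = mex{0,2} = 1
G(8) = mex{1,0,0} = 2
G(9) = mex{2,1,1} = 0
G(10) = mex{0,2,2} = 1
G(11) = mex{1,0,0} = 2
G(12) = mex{2,1,1} = 0
G(13) = mex{0,2,2} = 1
G(14) = mex{1,0,0} = 2
G(15) = mex{2,1,1} = 0
G(16) = mex{0,2,2} = 1
G(17) = mex{1,0,0} = 2
G(18) = mex{2,1,1} = 0
G(19) = mex{0,2,2} = 1
G(20) = mex{1,0,0} = 2
G(21) = mex{2,1,1} = 0
G(22) = mex{0,2,2} = 1
G(23) = mex{1,0,0} = 2
G(24) = mex{2,1,1} = 0
G(25) = mex{0,2,2} = 1
G_B(25) = 1.
Combined Grundy value = 0 ⊕ 1 = 1.
A winning move leaves total XOR = 0, i.e. changes one component's Grundy value g to g ⊕ X where X is the current total.
Stack A: need g' = 0⊕1 = 1. Options: 10−1→G=3, 10−2→G=2, 10−8→G=2, 10−9→G=1. Hits: 1.
Stack B: need g' = 1⊕1 = 0. Options: 25−1→G=0, 25−2→G=2, 25−8→G=2. Hits: 1.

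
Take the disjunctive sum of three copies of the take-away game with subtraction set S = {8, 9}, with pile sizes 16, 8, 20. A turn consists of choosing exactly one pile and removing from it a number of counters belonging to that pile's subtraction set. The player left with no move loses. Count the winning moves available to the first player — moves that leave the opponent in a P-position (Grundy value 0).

1

All piles use S = {8, 9}:
G(0) = 0
G(1) = mex{} = 0
G(2) = mex{} = 0
G(3) = mex{} = 0
G(4) = mex{} = 0
G(5) = mex{} = 0
G(6) = mex{} = 0
G(7) = mex{} = 0
G(8) = mex{0} = 1
G(9) = mex{0,0} = 1
G(10) = mex{0,0} = 1
G(11) = mex{0,0} = 1
G(12) = mex{0,0} = 1
G(13) = mex{0,0} = 1
G(14) = mex{0,0} = 1
G(15) = mex{0,0} = 1
G(16) = mex{1,0} = 2
G(17) = mex{1,1} = 0
G(18) = mex{1,1} = 0
G(19) = mex{1,1} = 0
G(20) = mex{1,1} = 0
Pile A: G(16) = 2.
Pile B: G(8) = 1.
Pile C: G(20) = 0.
Combined Grundy value = 2 ⊕ 1 ⊕ 0 = 3.
A winning move leaves total XOR = 0, i.e. changes one component's Grundy value g to g ⊕ X where X is the current total.
Pile A: need g' = 2⊕3 = 1. Options: 16−8→G=1, 16−9→G=0. Hits: 1.
Pile B: need g' = 1⊕3 = 2. Options: 8−8→G=0. Hits: 0.
Pile C: need g' = 0⊕3 = 3. Options: 20−8→G=1, 20−9→G=1. Hits: 0.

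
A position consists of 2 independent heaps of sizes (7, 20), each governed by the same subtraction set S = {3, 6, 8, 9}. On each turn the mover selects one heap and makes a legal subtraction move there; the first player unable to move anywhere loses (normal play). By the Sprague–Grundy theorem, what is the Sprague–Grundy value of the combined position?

All heaps use S = {3, 6, 8, 9}:
G(0) = 0
G(1) = mex{} = 0
G(2) = mex{} = 0
G(3) = mex{0} = 1
G(4) = mex{0} = 1
G(5) = mex{0} = 1
G(6) = mex{1,0} = 2
G(7) = mex{1,0} = 2
G(8) = mex{1,0,0} = 2
G(9) = mex{2,1,0,0} = 3
G(10) = mex{2,1,0,0} = 3
G(11) = mex{2,1,1,0} = 3
G(12) = mex{3,2,1,1} = 0
G(13) = mex{3,2,1,1} = 0
G(14) = mex{3,2,2,1} = 0
G(15) = mex{0,3,2,2} = 1
G(16) = mex{0,3,2,2} = 1
G(17) = mex{0,3,3,2} = 1
G(18) = mex{1,0,3,3} = 2
G(19) = mex{1,0,3,3} = 2
G(20) = mex{1,0,0,3} = 2
Heap A: G(7) = 2.
Heap B: G(20) = 2.
Combined Grundy value = 2 ⊕ 2 = 0.

0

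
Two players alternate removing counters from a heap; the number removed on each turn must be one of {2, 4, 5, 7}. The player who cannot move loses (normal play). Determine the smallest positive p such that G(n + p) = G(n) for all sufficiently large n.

9

n :  0  1  2  3  4  5  6  7  8  9 10 11 12 13 14 15 16 17 18 19
G :  0  0  1  1  2  2  3  3  4  0  0  1  1  2  2  3  3  4  0  0
G(n+9) = G(n) holds for n = 0,…,6 (a full window of length max(S) = 7), so the sequence is purely periodic with period 9.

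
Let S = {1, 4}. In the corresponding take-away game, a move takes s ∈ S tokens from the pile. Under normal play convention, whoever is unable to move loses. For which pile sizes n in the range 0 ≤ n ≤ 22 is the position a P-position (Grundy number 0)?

0, 2, 5, 7, 10, 12, 15, 17, 20, 22

n :  0  1  2  3  4  5  6  7  8  9 10 11 12 13 14 15 16 17 18 19 20 21 22
G :  0  1  0  1  2  0  1  0  1  2  0  1  0  1  2  0  1  0  1  2  0  1  0
P-positions are exactly the n with G(n) = 0.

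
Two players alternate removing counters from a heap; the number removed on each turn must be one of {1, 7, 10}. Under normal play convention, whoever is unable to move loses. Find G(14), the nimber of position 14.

n :  0  1  2  3  4  5  6  7  8  9 10 11 12 13 14
G :  0  1  0  1  0  1  0  1  0  1  2  3  2  3  2

2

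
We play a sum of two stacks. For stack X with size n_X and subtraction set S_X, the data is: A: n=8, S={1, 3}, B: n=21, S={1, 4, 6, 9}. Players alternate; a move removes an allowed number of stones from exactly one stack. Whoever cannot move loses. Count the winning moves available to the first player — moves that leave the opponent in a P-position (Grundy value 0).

Stack A, S = {1, 3}:
n : 0 1 2 3 4 5 6 7 8
G : 0 1 0 1 0 1 0 1 0
G_A(8) = 0.
Stack B, S = {1, 4, 6, 9}:
G(0) = 0
G(1) = mex{0} = 1
G(2) = mex{1} = 0
G(3) = mex{0} = 1
G(4) = mex{1,0} = 2
G(5) = mex{2,1} = 0
G(6) = mex{0,0,0} = 1
G(7) = mex{1,1,1} = 0
G(8) = mex{0,2,0} = 1
G(9) = mex{1,0,1,0} = 2
G(10) = mex{2,1,2,1} = 0
G(11) = mex{0,0,0,0} = 1
G(12) = mex{1,1,1,1} = 0
G(13) = mex{0,2,0,2} = 1
G(14) = mex{1,0,1,0} = 2
G(15) = mex{2,1,2,1} = 0
G(16) = mex{0,0,0,0} = 1
G(17) = mex{1,1,1,1} = 0
G(18) = mex{0,2,0,2} = 1
G(19) = mex{1,0,1,0} = 2
G(20) = mex{2,1,2,1} = 0
G(21) = mex{0,0,0,0} = 1
G_B(21) = 1.
Combined Grundy value = 0 ⊕ 1 = 1.
A winning move leaves total XOR = 0, i.e. changes one component's Grundy value g to g ⊕ X where X is the current total.
Stack A: need g' = 0⊕1 = 1. Options: 8−1→G=1, 8−3→G=1. Hits: 2.
Stack B: need g' = 1⊕1 = 0. Options: 21−1→G=0, 21−4→G=0, 21−6→G=0, 21−9→G=0. Hits: 4.

6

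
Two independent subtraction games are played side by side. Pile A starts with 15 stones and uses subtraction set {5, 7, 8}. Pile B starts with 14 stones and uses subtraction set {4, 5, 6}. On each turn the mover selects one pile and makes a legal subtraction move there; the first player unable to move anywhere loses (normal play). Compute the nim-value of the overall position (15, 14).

Pile A, S = {5, 7, 8}:
n :  0  1  2  3  4  5  6  7  8  9 10 11 12 13 14 15
G :  0  0  0  0  0  1  1  1  1  1  2  2  2  0  0  0
G_A(15) = 0.
Pile B, S = {4, 5, 6}:
n :  0  1  2  3  4  5  6  7  8  9 10 11 12 13 14
G :  0  0  0  0  1  1  1  1  2  2  0  0  0  0  1
G_B(14) = 1.
Combined Grundy value = 0 ⊕ 1 = 1.

1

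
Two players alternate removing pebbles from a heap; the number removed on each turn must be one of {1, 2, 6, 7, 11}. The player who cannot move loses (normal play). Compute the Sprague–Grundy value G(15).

n :  0  1  2  3  4  5  6  7  8  9 10 11 12 13 14 15
G :  0  1  2  0  1  2  3  4  0  1  2  3  0  1  2  3

3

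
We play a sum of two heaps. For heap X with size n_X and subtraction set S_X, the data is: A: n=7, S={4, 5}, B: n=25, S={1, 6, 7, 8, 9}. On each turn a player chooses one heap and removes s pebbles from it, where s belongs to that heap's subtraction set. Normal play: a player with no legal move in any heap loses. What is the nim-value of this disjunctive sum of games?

Heap A, S = {4, 5}:
G(0) = 0
G(1) = mex{} = 0
G(2) = mex{} = 0
G(3) = mex{} = 0
G(4) = mex{0} = 1
G(5) = mex{0,0} = 1
G(6) = mex{0,0} = 1
G(7) = mex{0,0} = 1
G_A(7) = 1.
Heap B, S = {1, 6, 7, 8, 9}:
G(0) = 0
G(1) = mex{0} = 1
G(2) = mex{1} = 0
G(3) = mex{0} = 1
G(4) = mex{1} = 0
G(5) = mex{0} = 1
G(6) = mex{1,0} = 2
G(7) = mex{2,1,0} = 3
G(8) = mex{3,0,1,0} = 2
G(9) = mex{2,1,0,1,0} = 3
G(10) = mex{3,0,1,0,1} = 2
G(11) = mex{2,1,0,1,0} = 3
G(12) = mex{3,2,1,0,1} = 4
G(13) = mex{4,3,2,1,0} = 5
G(14) = mex{5,2,3,2,1} = 0
G(15) = mex{0,3,2,3,2} = 1
G(16) = mex{1,2,3,2,3} = 0
G(17) = mex{0,3,2,3,2} = 1
G(18) = mex{1,4,3,2,3} = 0
G(19) = mex{0,5,4,3,2} = 1
G(20) = mex{1,0,5,4,3} = 2
G(21) = mex{2,1,0,5,4} = 3
G(22) = mex{3,0,1,0,5} = 2
G(23) = mex{2,1,0,1,0} = 3
G(24) = mex{3,0,1,0,1} = 2
G(25) = mex{2,1,0,1,0} = 3
G_B(25) = 3.
Combined Grundy value = 1 ⊕ 3 = 2.

2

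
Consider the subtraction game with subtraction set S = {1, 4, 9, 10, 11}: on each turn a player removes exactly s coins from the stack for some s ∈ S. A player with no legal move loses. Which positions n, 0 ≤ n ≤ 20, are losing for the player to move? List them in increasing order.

G(0) = 0
G(1) = mex{0} = 1
G(2) = mex{1} = 0
G(3) = mex{0} = 1
G(4) = mex{1,0} = 2
G(5) = mex{2,1} = 0
G(6) = mex{0,0} = 1
G(7) = mex{1,1} = 0
G(8) = mex{0,2} = 1
G(9) = mex{1,0,0} = 2
G(10) = mex{2,1,1,0} = 3
G(11) = mex{3,0,0,1,0} = 2
G(12) = mex{2,1,1,0,1} = 3
G(13) = mex{3,2,2,1,0} = 4
G(14) = mex{4,3,0,2,1} = 5
G(15) = mex{5,2,1,0,2} = 3
G(16) = mex{3,3,0,1,0} = 2
G(17) = mex{2,4,1,0,1} = 3
G(18) = mex{3,5,2,1,0} = 4
G(19) = mex{4,3,3,2,1} = 0
G(20) = mex{0,2,2,3,2} = 1
P-positions are exactly the n with G(n) = 0.

0, 2, 5, 7, 19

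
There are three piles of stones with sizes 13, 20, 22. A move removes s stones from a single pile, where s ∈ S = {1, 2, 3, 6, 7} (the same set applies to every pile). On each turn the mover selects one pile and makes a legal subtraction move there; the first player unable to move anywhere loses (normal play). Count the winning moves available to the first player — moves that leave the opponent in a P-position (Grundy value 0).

4

All piles use S = {1, 2, 3, 6, 7}:
G(0) = 0
G(1) = mex{0} = 1
G(2) = mex{1,0} = 2
G(3) = mex{2,1,0} = 3
G(4) = mex{3,2,1} = 0
G(5) = mex{0,3,2} = 1
G(6) = mex{1,0,3,0} = 2
G(7) = mex{2,1,0,1,0} = 3
G(8) = mex{3,2,1,2,1} = 0
G(9) = mex{0,3,2,3,2} = 1
G(10) = mex{1,0,3,0,3} = 2
G(11) = mex{2,1,0,1,0} = 3
G(12) = mex{3,2,1,2,1} = 0
G(13) = mex{0,3,2,3,2} = 1
G(14) = mex{1,0,3,0,3} = 2
G(15) = mex{2,1,0,1,0} = 3
G(16) = mex{3,2,1,2,1} = 0
G(17) = mex{0,3,2,3,2} = 1
G(18) = mex{1,0,3,0,3} = 2
G(19) = mex{2,1,0,1,0} = 3
G(20) = mex{3,2,1,2,1} = 0
G(21) = mex{0,3,2,3,2} = 1
G(22) = mex{1,0,3,0,3} = 2
Pile A: G(13) = 1.
Pile B: G(20) = 0.
Pile C: G(22) = 2.
Combined Grundy value = 1 ⊕ 0 ⊕ 2 = 3.
A winning move leaves total XOR = 0, i.e. changes one component's Grundy value g to g ⊕ X where X is the current total.
Pile A: need g' = 1⊕3 = 2. Options: 13−1→G=0, 13−2→G=3, 13−3→G=2, 13−6→G=3, 13−7→G=2. Hits: 2.
Pile B: need g' = 0⊕3 = 3. Options: 20−1→G=3, 20−2→G=2, 20−3→G=1, 20−6→G=2, 20−7→G=1. Hits: 1.
Pile C: need g' = 2⊕3 = 1. Options: 22−1→G=1, 22−2→G=0, 22−3→G=3, 22−6→G=0, 22−7→G=3. Hits: 1.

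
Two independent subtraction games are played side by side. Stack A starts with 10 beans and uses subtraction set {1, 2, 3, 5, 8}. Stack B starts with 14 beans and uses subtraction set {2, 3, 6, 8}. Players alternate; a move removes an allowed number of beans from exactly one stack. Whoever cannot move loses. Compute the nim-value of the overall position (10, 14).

Stack A, S = {1, 2, 3, 5, 8}:
n :  0  1  2  3  4  5  6  7  8  9 10
G :  0  1  2  3  0  1  2  3  4  5  0
G_A(10) = 0.
Stack B, S = {2, 3, 6, 8}:
n :  0  1  2  3  4  5  6  7  8  9 10 11 12 13 14
G :  0  0  1  1  2  0  3  1  2  2  0  3  1  2  0
G_B(14) = 0.
Combined Grundy value = 0 ⊕ 0 = 0.

0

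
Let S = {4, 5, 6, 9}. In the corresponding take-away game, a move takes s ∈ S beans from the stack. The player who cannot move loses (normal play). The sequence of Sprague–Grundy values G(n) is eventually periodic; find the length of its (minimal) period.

13

n :  0  1  2  3  4  5  6  7  8  9 10 11 12 13 14 15 16 17 18 19 20 21 22 23 24 25 26 27
G :  0  0  0  0  1  1  1  1  2  2  2  2  3  0  0  0  0  1  1  1  1  2  2  2  2  3  0  0
G(n+13) = G(n) holds for n = 0,…,8 (a full window of length max(S) = 9), so the sequence is purely periodic with period 13.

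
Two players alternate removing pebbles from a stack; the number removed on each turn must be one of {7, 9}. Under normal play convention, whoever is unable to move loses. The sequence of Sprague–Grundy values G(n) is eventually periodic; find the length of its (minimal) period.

16

n :  0  1  2  3  4  5  6  7  8  9 10 11 12 13 14 15 16 17 18 19 20 21 22 23 24 25 26 27 28 29 30 31 32 33
G :  0  0  0  0  0  0  0  1  1  1  1  1  1  1  2  2  0  0  0  0  0  0  0  1  1  1  1  1  1  1  2  2  0  0
G(n+16) = G(n) holds for n = 0,…,8 (a full window of length max(S) = 9), so the sequence is purely periodic with period 16.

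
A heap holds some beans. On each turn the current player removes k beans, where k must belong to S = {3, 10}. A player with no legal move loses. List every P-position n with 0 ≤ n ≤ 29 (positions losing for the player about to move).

0, 1, 2, 6, 7, 8, 13, 14, 15, 19, 20, 21, 26, 27, 28

n :  0  1  2  3  4  5  6  7  8  9 10 11 12 13 14 15 16 17 18 19 20 21 22 23 24 25 26 27 28 29
G :  0  0  0  1  1  1  0  0  0  1  1  1  2  0  0  0  1  1  1  0  0  0  1  1  1  2  0  0  0  1
P-positions are exactly the n with G(n) = 0.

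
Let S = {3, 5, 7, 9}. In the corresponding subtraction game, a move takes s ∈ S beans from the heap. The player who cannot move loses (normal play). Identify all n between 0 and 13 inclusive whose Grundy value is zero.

0, 1, 2, 12, 13

n :  0  1  2  3  4  5  6  7  8  9 10 11 12 13
G :  0  0  0  1  1  1  2  2  2  3  3  3  0  0
P-positions are exactly the n with G(n) = 0.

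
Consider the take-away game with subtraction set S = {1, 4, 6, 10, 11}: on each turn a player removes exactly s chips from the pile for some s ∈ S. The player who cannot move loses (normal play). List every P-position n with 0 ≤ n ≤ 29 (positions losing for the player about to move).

G(0) = 0
G(1) = mex{0} = 1
G(2) = mex{1} = 0
G(3) = mex{0} = 1
G(4) = mex{1,0} = 2
G(5) = mex{2,1} = 0
G(6) = mex{0,0,0} = 1
G(7) = mex{1,1,1} = 0
G(8) = mex{0,2,0} = 1
G(9) = mex{1,0,1} = 2
G(10) = mex{2,1,2,0} = 3
G(11) = mex{3,0,0,1,0} = 2
G(12) = mex{2,1,1,0,1} = 3
G(13) = mex{3,2,0,1,0} = 4
G(14) = mex{4,3,1,2,1} = 0
G(15) = mex{0,2,2,0,2} = 1
G(16) = mex{1,3,3,1,0} = 2
G(17) = mex{2,4,2,0,1} = 3
G(18) = mex{3,0,3,1,0} = 2
G(19) = mex{2,1,4,2,1} = 0
G(20) = mex{0,2,0,3,2} = 1
G(21) = mex{1,3,1,2,3} = 0
G(22) = mex{0,2,2,3,2} = 1
G(23) = mex{1,0,3,4,3} = 2
G(24) = mex{2,1,2,0,4} = 3
G(25) = mex{3,0,0,1,0} = 2
G(26) = mex{2,1,1,2,1} = 0
G(27) = mex{0,2,0,3,2} = 1
G(28) = mex{1,3,1,2,3} = 0
G(29) = mex{0,2,2,0,2} = 1
P-positions are exactly the n with G(n) = 0.

0, 2, 5, 7, 14, 19, 21, 26, 28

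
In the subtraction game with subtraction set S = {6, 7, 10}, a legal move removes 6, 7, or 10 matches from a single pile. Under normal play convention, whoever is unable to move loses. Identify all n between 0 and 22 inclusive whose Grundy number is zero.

n :  0  1  2  3  4  5  6  7  8  9 10 11 12 13 14 15 16 17 18 19 20 21 22
G :  0  0  0  0  0  0  1  1  1  1  1  1  2  2  2  2  0  0  0  0  0  0  1
P-positions are exactly the n with G(n) = 0.

0, 1, 2, 3, 4, 5, 16, 17, 18, 19, 20, 21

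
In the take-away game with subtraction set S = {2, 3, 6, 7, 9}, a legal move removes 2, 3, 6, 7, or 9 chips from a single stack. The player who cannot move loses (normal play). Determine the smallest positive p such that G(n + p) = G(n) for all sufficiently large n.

28

n :  0  1  2  3  4  5  6  7  8  9 10 11 12 13 14 15 16 17 18 19 20 21 22 23 24 25 26 27 28 29 30 31 32 33 34 35 36 37 38 39 40 41 42 43 44 45 46 47 48 49 50 51 52 53 54 55 56 57 58 59 60
G :  0  0  1  1  2  0  3  1  2  2  3  3  4  0  5  1  4  0  0  1  1  2  2  3  3  5  2  4  0  0  1  1  4  0  2  1  3  3  2  2  4  0  5  1  4  0  0  1  1  2  2  3  3  5  2  4  0  0  1  1  4
From n = 12 onward G(n+28) = G(n); since this holds over max(S) = 9 consecutive positions the period is 28 (pre-period 12).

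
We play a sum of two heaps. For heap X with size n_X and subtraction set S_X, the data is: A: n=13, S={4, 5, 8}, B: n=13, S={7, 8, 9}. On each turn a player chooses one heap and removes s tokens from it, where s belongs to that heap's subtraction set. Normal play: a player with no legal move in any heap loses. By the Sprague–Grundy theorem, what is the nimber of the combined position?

Heap A, S = {4, 5, 8}:
G(0) = 0
G(1) = mex{} = 0
G(2) = mex{} = 0
G(3) = mex{} = 0
G(4) = mex{0} = 1
G(5) = mex{0,0} = 1
G(6) = mex{0,0} = 1
G(7) = mex{0,0} = 1
G(8) = mex{1,0,0} = 2
G(9) = mex{1,1,0} = 2
G(10) = mex{1,1,0} = 2
G(11) = mex{1,1,0} = 2
G(12) = mex{2,1,1} = 0
G(13) = mex{2,2,1} = 0
G_A(13) = 0.
Heap B, S = {7, 8, 9}:
G(0) = 0
G(1) = mex{} = 0
G(2) = mex{} = 0
G(3) = mex{} = 0
G(4) = mex{} = 0
G(5) = mex{} = 0
G(6) = mex{} = 0
G(7) = mex{0} = 1
G(8) = mex{0,0} = 1
G(9) = mex{0,0,0} = 1
G(10) = mex{0,0,0} = 1
G(11) = mex{0,0,0} = 1
G(12) = mex{0,0,0} = 1
G(13) = mex{0,0,0} = 1
G_B(13) = 1.
Combined Grundy value = 0 ⊕ 1 = 1.

1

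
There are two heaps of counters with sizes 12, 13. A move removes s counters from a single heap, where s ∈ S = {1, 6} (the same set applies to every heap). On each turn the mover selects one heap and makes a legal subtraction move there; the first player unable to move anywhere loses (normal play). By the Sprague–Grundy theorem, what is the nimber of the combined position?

3

All heaps use S = {1, 6}:
n :  0  1  2  3  4  5  6  7  8  9 10 11 12 13
G :  0  1  0  1  0  1  2  0  1  0  1  0  1  2
Heap A: G(12) = 1.
Heap B: G(13) = 2.
Combined Grundy value = 1 ⊕ 2 = 3.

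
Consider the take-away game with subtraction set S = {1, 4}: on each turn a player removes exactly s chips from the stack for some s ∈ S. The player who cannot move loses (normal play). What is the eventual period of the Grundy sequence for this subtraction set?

5

n :  0  1  2  3  4  5  6  7  8  9 10 11 12 13 14
G :  0  1  0  1  2  0  1  0  1  2  0  1  0  1  2
G(n+5) = G(n) holds for n = 0,…,3 (a full window of length max(S) = 4), so the sequence is purely periodic with period 5.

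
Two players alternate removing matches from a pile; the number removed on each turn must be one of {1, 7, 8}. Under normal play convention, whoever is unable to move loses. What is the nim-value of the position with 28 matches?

n :  0  1  2  3  4  5  6  7  8  9 10 11 12 13 14 15 16 17 18 19 20 21 22 23 24 25 26 27 28
G :  0  1  0  1  0  1  0  1  2  3  2  3  2  3  2  0  1  0  1  0  1  0  1  2  3  2  3  2  3

3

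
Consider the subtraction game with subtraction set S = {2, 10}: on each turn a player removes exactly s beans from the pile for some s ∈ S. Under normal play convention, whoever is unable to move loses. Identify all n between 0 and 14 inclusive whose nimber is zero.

n :  0  1  2  3  4  5  6  7  8  9 10 11 12 13 14
G :  0  0  1  1  0  0  1  1  0  0  1  1  0  0  1
P-positions are exactly the n with G(n) = 0.

0, 1, 4, 5, 8, 9, 12, 13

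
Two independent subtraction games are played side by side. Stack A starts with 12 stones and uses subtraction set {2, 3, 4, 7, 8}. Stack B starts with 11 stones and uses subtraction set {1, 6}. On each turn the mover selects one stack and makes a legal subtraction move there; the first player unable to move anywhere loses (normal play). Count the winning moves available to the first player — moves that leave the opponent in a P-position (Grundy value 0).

Stack A, S = {2, 3, 4, 7, 8}:
G(0) = 0
G(1) = mex{} = 0
G(2) = mex{0} = 1
G(3) = mex{0,0} = 1
G(4) = mex{1,0,0} = 2
G(5) = mex{1,1,0} = 2
G(6) = mex{2,1,1} = 0
G(7) = mex{2,2,1,0} = 3
G(8) = mex{0,2,2,0,0} = 1
G(9) = mex{3,0,2,1,0} = 4
G(10) = mex{1,3,0,1,1} = 2
G(11) = mex{4,1,3,2,1} = 0
G(12) = mex{2,4,1,2,2} = 0
G_A(12) = 0.
Stack B, S = {1, 6}:
n :  0  1  2  3  4  5  6  7  8  9 10 11
G :  0  1  0  1  0  1  2  0  1  0  1  0
G_B(11) = 0.
Combined Grundy value = 0 ⊕ 0 = 0.
A winning move leaves total XOR = 0, i.e. changes one component's Grundy value g to g ⊕ X where X is the current total.
Stack A: target g' = 0⊕0 = 0, but every legal move changes the Grundy value (mex property), so 0 moves.
Stack B: target g' = 0⊕0 = 0, but every legal move changes the Grundy value (mex property), so 0 moves.

0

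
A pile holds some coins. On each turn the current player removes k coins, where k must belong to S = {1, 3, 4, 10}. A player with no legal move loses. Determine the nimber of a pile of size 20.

2

G(0) = 0
G(1) = mex{0} = 1
G(2) = mex{1} = 0
G(3) = mex{0,0} = 1
G(4) = mex{1,1,0} = 2
G(5) = mex{2,0,1} = 3
G(6) = mex{3,1,0} = 2
G(7) = mex{2,2,1} = 0
G(8) = mex{0,3,2} = 1
G(9) = mex{1,2,3} = 0
G(10) = mex{0,0,2,0} = 1
G(11) = mex{1,1,0,1} = 2
G(12) = mex{2,0,1,0} = 3
G(13) = mex{3,1,0,1} = 2
G(14) = mex{2,2,1,2} = 0
G(15) = mex{0,3,2,3} = 1
G(16) = mex{1,2,3,2} = 0
G(17) = mex{0,0,2,0} = 1
G(18) = mex{1,1,0,1} = 2
G(19) = mex{2,0,1,0} = 3
G(20) = mex{3,1,0,1} = 2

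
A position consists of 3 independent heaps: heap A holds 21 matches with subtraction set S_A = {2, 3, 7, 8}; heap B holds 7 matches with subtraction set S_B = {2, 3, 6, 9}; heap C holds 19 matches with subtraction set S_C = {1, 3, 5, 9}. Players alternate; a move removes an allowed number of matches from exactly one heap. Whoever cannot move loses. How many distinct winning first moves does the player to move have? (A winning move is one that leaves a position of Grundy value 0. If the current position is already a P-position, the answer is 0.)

0

Heap A, S = {2, 3, 7, 8}:
G(0) = 0
G(1) = mex{} = 0
G(2) = mex{0} = 1
G(3) = mex{0,0} = 1
G(4) = mex{1,0} = 2
G(5) = mex{1,1} = 0
G(6) = mex{2,1} = 0
G(7) = mex{0,2,0} = 1
G(8) = mex{0,0,0,0} = 1
G(9) = mex{1,0,1,0} = 2
G(10) = mex{1,1,1,1} = 0
G(11) = mex{2,1,2,1} = 0
G(12) = mex{0,2,0,2} = 1
G(13) = mex{0,0,0,0} = 1
G(14) = mex{1,0,1,0} = 2
G(15) = mex{1,1,1,1} = 0
G(16) = mex{2,1,2,1} = 0
G(17) = mex{0,2,0,2} = 1
G(18) = mex{0,0,0,0} = 1
G(19) = mex{1,0,1,0} = 2
G(20) = mex{1,1,1,1} = 0
G(21) = mex{2,1,2,1} = 0
G_A(21) = 0.
Heap B, S = {2, 3, 6, 9}:
G(0) = 0
G(1) = mex{} = 0
G(2) = mex{0} = 1
G(3) = mex{0,0} = 1
G(4) = mex{1,0} = 2
G(5) = mex{1,1} = 0
G(6) = mex{2,1,0} = 3
G(7) = mex{0,2,0} = 1
G_B(7) = 1.
Heap C, S = {1, 3, 5, 9}:
G(0) = 0
G(1) = mex{0} = 1
G(2) = mex{1} = 0
G(3) = mex{0,0} = 1
G(4) = mex{1,1} = 0
G(5) = mex{0,0,0} = 1
G(6) = mex{1,1,1} = 0
G(7) = mex{0,0,0} = 1
G(8) = mex{1,1,1} = 0
G(9) = mex{0,0,0,0} = 1
G(10) = mex{1,1,1,1} = 0
G(11) = mex{0,0,0,0} = 1
G(12) = mex{1,1,1,1} = 0
G(13) = mex{0,0,0,0} = 1
G(14) = mex{1,1,1,1} = 0
G(15) = mex{0,0,0,0} = 1
G(16) = mex{1,1,1,1} = 0
G(17) = mex{0,0,0,0} = 1
G(18) = mex{1,1,1,1} = 0
G(19) = mex{0,0,0,0} = 1
G_C(19) = 1.
Combined Grundy value = 0 ⊕ 1 ⊕ 1 = 0.
A winning move leaves total XOR = 0, i.e. changes one component's Grundy value g to g ⊕ X where X is the current total.
Heap A: target g' = 0⊕0 = 0, but every legal move changes the Grundy value (mex property), so 0 moves.
Heap B: target g' = 1⊕0 = 1, but every legal move changes the Grundy value (mex property), so 0 moves.
Heap C: target g' = 1⊕0 = 1, but every legal move changes the Grundy value (mex property), so 0 moves.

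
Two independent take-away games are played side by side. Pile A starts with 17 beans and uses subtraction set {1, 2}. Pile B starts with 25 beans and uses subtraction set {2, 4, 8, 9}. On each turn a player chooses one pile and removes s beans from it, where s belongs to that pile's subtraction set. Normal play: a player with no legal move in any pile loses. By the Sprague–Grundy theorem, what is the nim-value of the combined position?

2

Pile A, S = {1, 2}:
n :  0  1  2  3  4  5  6  7  8  9 10 11 12 13 14 15 16 17
G :  0  1  2  0  1  2  0  1  2  0  1  2  0  1  2  0  1  2
G_A(17) = 2.
Pile B, S = {2, 4, 8, 9}:
n :  0  1  2  3  4  5  6  7  8  9 10 11 12 13 14 15 16 17 18 19 20 21 22 23 24 25
G :  0  0  1  1  2  2  0  0  1  1  2  2  0  0  1  1  2  2  0  0  1  1  2  2  0  0
G_B(25) = 0.
Combined Grundy value = 2 ⊕ 0 = 2.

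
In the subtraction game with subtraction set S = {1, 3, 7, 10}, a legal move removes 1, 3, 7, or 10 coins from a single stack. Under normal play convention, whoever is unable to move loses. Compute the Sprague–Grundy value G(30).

3

G(0) = 0
G(1) = mex{0} = 1
G(2) = mex{1} = 0
G(3) = mex{0,0} = 1
G(4) = mex{1,1} = 0
G(5) = mex{0,0} = 1
G(6) = mex{1,1} = 0
G(7) = mex{0,0,0} = 1
G(8) = mex{1,1,1} = 0
G(9) = mex{0,0,0} = 1
G(10) = mex{1,1,1,0} = 2
G(11) = mex{2,0,0,1} = 3
G(12) = mex{3,1,1,0} = 2
G(13) = mex{2,2,0,1} = 3
G(14) = mex{3,3,1,0} = 2
G(15) = mex{2,2,0,1} = 3
G(16) = mex{3,3,1,0} = 2
G(17) = mex{2,2,2,1} = 0
G(18) = mex{0,3,3,0} = 1
G(19) = mex{1,2,2,1} = 0
G(20) = mex{0,0,3,2} = 1
G(21) = mex{1,1,2,3} = 0
G(22) = mex{0,0,3,2} = 1
G(23) = mex{1,1,2,3} = 0
G(24) = mex{0,0,0,2} = 1
G(25) = mex{1,1,1,3} = 0
G(26) = mex{0,0,0,2} = 1
G(27) = mex{1,1,1,0} = 2
G(28) = mex{2,0,0,1} = 3
G(29) = mex{3,1,1,0} = 2
G(30) = mex{2,2,0,1} = 3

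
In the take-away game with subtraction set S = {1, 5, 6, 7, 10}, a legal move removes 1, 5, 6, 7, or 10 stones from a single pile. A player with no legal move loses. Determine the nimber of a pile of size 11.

3

G(0) = 0
G(1) = mex{0} = 1
G(2) = mex{1} = 0
G(3) = mex{0} = 1
G(4) = mex{1} = 0
G(5) = mex{0,0} = 1
G(6) = mex{1,1,0} = 2
G(7) = mex{2,0,1,0} = 3
G(8) = mex{3,1,0,1} = 2
G(9) = mex{2,0,1,0} = 3
G(10) = mex{3,1,0,1,0} = 2
G(11) = mex{2,2,1,0,1} = 3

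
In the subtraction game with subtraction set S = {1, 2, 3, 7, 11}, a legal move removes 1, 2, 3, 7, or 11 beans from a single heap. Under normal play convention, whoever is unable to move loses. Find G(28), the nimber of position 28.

0

G(0) = 0
G(1) = mex{0} = 1
G(2) = mex{1,0} = 2
G(3) = mex{2,1,0} = 3
G(4) = mex{3,2,1} = 0
G(5) = mex{0,3,2} = 1
G(6) = mex{1,0,3} = 2
G(7) = mex{2,1,0,0} = 3
G(8) = mex{3,2,1,1} = 0
G(9) = mex{0,3,2,2} = 1
G(10) = mex{1,0,3,3} = 2
G(11) = mex{2,1,0,0,0} = 3
G(12) = mex{3,2,1,1,1} = 0
G(13) = mex{0,3,2,2,2} = 1
G(14) = mex{1,0,3,3,3} = 2
G(15) = mex{2,1,0,0,0} = 3
G(16) = mex{3,2,1,1,1} = 0
G(17) = mex{0,3,2,2,2} = 1
G(18) = mex{1,0,3,3,3} = 2
G(19) = mex{2,1,0,0,0} = 3
G(20) = mex{3,2,1,1,1} = 0
G(21) = mex{0,3,2,2,2} = 1
G(22) = mex{1,0,3,3,3} = 2
G(23) = mex{2,1,0,0,0} = 3
G(24) = mex{3,2,1,1,1} = 0
G(25) = mex{0,3,2,2,2} = 1
G(26) = mex{1,0,3,3,3} = 2
G(27) = mex{2,1,0,0,0} = 3
G(28) = mex{3,2,1,1,1} = 0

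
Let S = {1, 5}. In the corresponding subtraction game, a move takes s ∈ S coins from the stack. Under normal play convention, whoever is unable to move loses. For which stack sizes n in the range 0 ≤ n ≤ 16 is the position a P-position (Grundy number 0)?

G(0) = 0
G(1) = mex{0} = 1
G(2) = mex{1} = 0
G(3) = mex{0} = 1
G(4) = mex{1} = 0
G(5) = mex{0,0} = 1
G(6) = mex{1,1} = 0
G(7) = mex{0,0} = 1
G(8) = mex{1,1} = 0
G(9) = mex{0,0} = 1
G(10) = mex{1,1} = 0
G(11) = mex{0,0} = 1
G(12) = mex{1,1} = 0
G(13) = mex{0,0} = 1
G(14) = mex{1,1} = 0
G(15) = mex{0,0} = 1
G(16) = mex{1,1} = 0
P-positions are exactly the n with G(n) = 0.

0, 2, 4, 6, 8, 10, 12, 14, 16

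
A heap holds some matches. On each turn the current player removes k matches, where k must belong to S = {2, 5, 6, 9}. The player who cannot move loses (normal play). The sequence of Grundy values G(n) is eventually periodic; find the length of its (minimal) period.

11

G(0) = 0
G(1) = mex{} = 0
G(2) = mex{0} = 1
G(3) = mex{0} = 1
G(4) = mex{1} = 0
G(5) = mex{1,0} = 2
G(6) = mex{0,0,0} = 1
G(7) = mex{2,1,0} = 3
G(8) = mex{1,1,1} = 0
G(9) = mex{3,0,1,0} = 2
G(10) = mex{0,2,0,0} = 1
G(11) = mex{2,1,2,1} = 0
G(12) = mex{1,3,1,1} = 0
G(13) = mex{0,0,3,0} = 1
G(14) = mex{0,2,0,2} = 1
G(15) = mex{1,1,2,1} = 0
G(16) = mex{1,0,1,3} = 2
G(17) = mex{0,0,0,0} = 1
G(18) = mex{2,1,0,2} = 3
G(19) = mex{1,1,1,1} = 0
G(20) = mex{3,0,1,0} = 2
G(21) = mex{0,2,0,0} = 1
G(22) = mex{2,1,2,1} = 0
G(23) = mex{1,3,1,1} = 0
G(n+11) = G(n) holds for n = 0,…,8 (a full window of length max(S) = 9), so the sequence is purely periodic with period 11.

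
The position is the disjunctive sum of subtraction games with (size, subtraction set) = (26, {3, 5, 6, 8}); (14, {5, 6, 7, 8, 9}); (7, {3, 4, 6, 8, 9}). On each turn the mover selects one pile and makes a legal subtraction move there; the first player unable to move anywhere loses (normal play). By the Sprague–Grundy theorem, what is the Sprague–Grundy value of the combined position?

3

Pile A, S = {3, 5, 6, 8}:
G(0) = 0
G(1) = mex{} = 0
G(2) = mex{} = 0
G(3) = mex{0} = 1
G(4) = mex{0} = 1
G(5) = mex{0,0} = 1
G(6) = mex{1,0,0} = 2
G(7) = mex{1,0,0} = 2
G(8) = mex{1,1,0,0} = 2
G(9) = mex{2,1,1,0} = 3
G(10) = mex{2,1,1,0} = 3
G(11) = mex{2,2,1,1} = 0
G(12) = mex{3,2,2,1} = 0
G(13) = mex{3,2,2,1} = 0
G(14) = mex{0,3,2,2} = 1
G(15) = mex{0,3,3,2} = 1
G(16) = mex{0,0,3,2} = 1
G(17) = mex{1,0,0,3} = 2
G(18) = mex{1,0,0,3} = 2
G(19) = mex{1,1,0,0} = 2
G(20) = mex{2,1,1,0} = 3
G(21) = mex{2,1,1,0} = 3
G(22) = mex{2,2,1,1} = 0
G(23) = mex{3,2,2,1} = 0
G(24) = mex{3,2,2,1} = 0
G(25) = mex{0,3,2,2} = 1
G(26) = mex{0,3,3,2} = 1
G_A(26) = 1.
Pile B, S = {5, 6, 7, 8, 9}:
n :  0  1  2  3  4  5  6  7  8  9 10 11 12 13 14
G :  0  0  0  0  0  1  1  1  1  1  2  2  2  2  0
G_B(14) = 0.
Pile C, S = {3, 4, 6, 8, 9}:
G(0) = 0
G(1) = mex{} = 0
G(2) = mex{} = 0
G(3) = mex{0} = 1
G(4) = mex{0,0} = 1
G(5) = mex{0,0} = 1
G(6) = mex{1,0,0} = 2
G(7) = mex{1,1,0} = 2
G_C(7) = 2.
Combined Grundy value = 1 ⊕ 0 ⊕ 2 = 3.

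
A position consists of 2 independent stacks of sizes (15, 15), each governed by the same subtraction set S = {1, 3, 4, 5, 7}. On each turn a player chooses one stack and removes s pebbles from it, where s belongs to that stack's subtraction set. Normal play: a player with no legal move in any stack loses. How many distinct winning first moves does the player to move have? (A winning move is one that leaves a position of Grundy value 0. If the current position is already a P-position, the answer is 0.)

All stacks use S = {1, 3, 4, 5, 7}:
G(0) = 0
G(1) = mex{0} = 1
G(2) = mex{1} = 0
G(3) = mex{0,0} = 1
G(4) = mex{1,1,0} = 2
G(5) = mex{2,0,1,0} = 3
G(6) = mex{3,1,0,1} = 2
G(7) = mex{2,2,1,0,0} = 3
G(8) = mex{3,3,2,1,1} = 0
G(9) = mex{0,2,3,2,0} = 1
G(10) = mex{1,3,2,3,1} = 0
G(11) = mex{0,0,3,2,2} = 1
G(12) = mex{1,1,0,3,3} = 2
G(13) = mex{2,0,1,0,2} = 3
G(14) = mex{3,1,0,1,3} = 2
G(15) = mex{2,2,1,0,0} = 3
Stack A: G(15) = 3.
Stack B: G(15) = 3.
Combined Grundy value = 3 ⊕ 3 = 0.
A winning move leaves total XOR = 0, i.e. changes one component's Grundy value g to g ⊕ X where X is the current total.
Stack A: target g' = 3⊕0 = 3, but every legal move changes the Grundy value (mex property), so 0 moves.
Stack B: target g' = 3⊕0 = 3, but every legal move changes the Grundy value (mex property), so 0 moves.

0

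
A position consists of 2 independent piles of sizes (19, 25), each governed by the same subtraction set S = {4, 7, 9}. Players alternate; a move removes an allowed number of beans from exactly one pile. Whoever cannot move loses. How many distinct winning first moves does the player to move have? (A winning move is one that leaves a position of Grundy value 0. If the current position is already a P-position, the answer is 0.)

All piles use S = {4, 7, 9}:
G(0) = 0
G(1) = mex{} = 0
G(2) = mex{} = 0
G(3) = mex{} = 0
G(4) = mex{0} = 1
G(5) = mex{0} = 1
G(6) = mex{0} = 1
G(7) = mex{0,0} = 1
G(8) = mex{1,0} = 2
G(9) = mex{1,0,0} = 2
G(10) = mex{1,0,0} = 2
G(11) = mex{1,1,0} = 2
G(12) = mex{2,1,0} = 3
G(13) = mex{2,1,1} = 0
G(14) = mex{2,1,1} = 0
G(15) = mex{2,2,1} = 0
G(16) = mex{3,2,1} = 0
G(17) = mex{0,2,2} = 1
G(18) = mex{0,2,2} = 1
G(19) = mex{0,3,2} = 1
G(20) = mex{0,0,2} = 1
G(21) = mex{1,0,3} = 2
G(22) = mex{1,0,0} = 2
G(23) = mex{1,0,0} = 2
G(24) = mex{1,1,0} = 2
G(25) = mex{2,1,0} = 3
Pile A: G(19) = 1.
Pile B: G(25) = 3.
Combined Grundy value = 1 ⊕ 3 = 2.
A winning move leaves total XOR = 0, i.e. changes one component's Grundy value g to g ⊕ X where X is the current total.
Pile A: need g' = 1⊕2 = 3. Options: 19−4→G=0, 19−7→G=3, 19−9→G=2. Hits: 1.
Pile B: need g' = 3⊕2 = 1. Options: 25−4→G=2, 25−7→G=1, 25−9→G=0. Hits: 1.

2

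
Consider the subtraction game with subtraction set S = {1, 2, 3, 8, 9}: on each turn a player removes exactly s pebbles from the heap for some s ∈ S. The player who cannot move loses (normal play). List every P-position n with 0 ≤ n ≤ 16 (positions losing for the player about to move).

0, 4, 10, 14

n :  0  1  2  3  4  5  6  7  8  9 10 11 12 13 14 15 16
G :  0  1  2  3  0  1  2  3  4  5  0  1  2  3  0  1  2
P-positions are exactly the n with G(n) = 0.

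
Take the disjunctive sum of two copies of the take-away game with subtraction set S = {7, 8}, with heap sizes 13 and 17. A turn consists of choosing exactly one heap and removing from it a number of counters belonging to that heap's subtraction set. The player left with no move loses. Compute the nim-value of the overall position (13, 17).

All heaps use S = {7, 8}:
G(0) = 0
G(1) = mex{} = 0
G(2) = mex{} = 0
G(3) = mex{} = 0
G(4) = mex{} = 0
G(5) = mex{} = 0
G(6) = mex{} = 0
G(7) = mex{0} = 1
G(8) = mex{0,0} = 1
G(9) = mex{0,0} = 1
G(10) = mex{0,0} = 1
G(11) = mex{0,0} = 1
G(12) = mex{0,0} = 1
G(13) = mex{0,0} = 1
G(14) = mex{1,0} = 2
G(15) = mex{1,1} = 0
G(16) = mex{1,1} = 0
G(17) = mex{1,1} = 0
Heap A: G(13) = 1.
Heap B: G(17) = 0.
Combined Grundy value = 1 ⊕ 0 = 1.

1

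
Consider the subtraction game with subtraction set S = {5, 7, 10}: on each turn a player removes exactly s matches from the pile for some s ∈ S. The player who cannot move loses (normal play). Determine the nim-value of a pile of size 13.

n :  0  1  2  3  4  5  6  7  8  9 10 11 12 13
G :  0  0  0  0  0  1  1  1  1  1  2  2  2  2

2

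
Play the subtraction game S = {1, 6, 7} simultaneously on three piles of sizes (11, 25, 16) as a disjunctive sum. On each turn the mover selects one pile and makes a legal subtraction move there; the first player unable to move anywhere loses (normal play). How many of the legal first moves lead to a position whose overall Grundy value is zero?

3

All piles use S = {1, 6, 7}:
n :  0  1  2  3  4  5  6  7  8  9 10 11 12 13 14 15 16 17 18 19 20 21 22 23 24 25
G :  0  1  0  1  0  1  2  3  2  3  2  3  0  1  0  1  0  1  2  3  2  3  2  3  0  1
Pile A: G(11) = 3.
Pile B: G(25) = 1.
Pile C: G(16) = 0.
Combined Grundy value = 3 ⊕ 1 ⊕ 0 = 2.
A winning move leaves total XOR = 0, i.e. changes one component's Grundy value g to g ⊕ X where X is the current total.
Pile A: need g' = 3⊕2 = 1. Options: 11−1→G=2, 11−6→G=1, 11−7→G=0. Hits: 1.
Pile B: need g' = 1⊕2 = 3. Options: 25−1→G=0, 25−6→G=3, 25−7→G=2. Hits: 1.
Pile C: need g' = 0⊕2 = 2. Options: 16−1→G=1, 16−6→G=2, 16−7→G=3. Hits: 1.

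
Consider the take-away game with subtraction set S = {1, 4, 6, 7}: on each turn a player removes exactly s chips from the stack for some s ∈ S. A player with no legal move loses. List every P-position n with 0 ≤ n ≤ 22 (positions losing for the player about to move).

n :  0  1  2  3  4  5  6  7  8  9 10 11 12 13 14 15 16 17 18 19 20 21 22
G :  0  1  0  1  2  0  1  2  3  2  0  1  2  0  1  0  1  2  0  1  2  3  2
P-positions are exactly the n with G(n) = 0.

0, 2, 5, 10, 13, 15, 18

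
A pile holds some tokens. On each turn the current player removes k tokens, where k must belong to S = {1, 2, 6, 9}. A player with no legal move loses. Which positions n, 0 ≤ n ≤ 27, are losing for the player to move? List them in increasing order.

G(0) = 0
G(1) = mex{0} = 1
G(2) = mex{1,0} = 2
G(3) = mex{2,1} = 0
G(4) = mex{0,2} = 1
G(5) = mex{1,0} = 2
G(6) = mex{2,1,0} = 3
G(7) = mex{3,2,1} = 0
G(8) = mex{0,3,2} = 1
G(9) = mex{1,0,0,0} = 2
G(10) = mex{2,1,1,1} = 0
G(11) = mex{0,2,2,2} = 1
G(12) = mex{1,0,3,0} = 2
G(13) = mex{2,1,0,1} = 3
G(14) = mex{3,2,1,2} = 0
G(15) = mex{0,3,2,3} = 1
G(16) = mex{1,0,0,0} = 2
G(17) = mex{2,1,1,1} = 0
G(18) = mex{0,2,2,2} = 1
G(19) = mex{1,0,3,0} = 2
G(20) = mex{2,1,0,1} = 3
G(21) = mex{3,2,1,2} = 0
G(22) = mex{0,3,2,3} = 1
G(23) = mex{1,0,0,0} = 2
G(24) = mex{2,1,1,1} = 0
G(25) = mex{0,2,2,2} = 1
G(26) = mex{1,0,3,0} = 2
G(27) = mex{2,1,0,1} = 3
P-positions are exactly the n with G(n) = 0.

0, 3, 7, 10, 14, 17, 21, 24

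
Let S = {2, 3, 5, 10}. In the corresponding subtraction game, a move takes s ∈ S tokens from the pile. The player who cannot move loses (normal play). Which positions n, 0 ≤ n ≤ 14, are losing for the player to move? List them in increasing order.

n :  0  1  2  3  4  5  6  7  8  9 10 11 12 13 14
G :  0  0  1  1  2  2  3  0  0  1  1  2  2  3  0
P-positions are exactly the n with G(n) = 0.

0, 1, 7, 8, 14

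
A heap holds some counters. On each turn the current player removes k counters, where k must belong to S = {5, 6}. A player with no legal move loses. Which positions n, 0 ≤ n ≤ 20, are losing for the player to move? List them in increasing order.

0, 1, 2, 3, 4, 11, 12, 13, 14, 15

n :  0  1  2  3  4  5  6  7  8  9 10 11 12 13 14 15 16 17 18 19 20
G :  0  0  0  0  0  1  1  1  1  1  2  0  0  0  0  0  1  1  1  1  1
P-positions are exactly the n with G(n) = 0.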